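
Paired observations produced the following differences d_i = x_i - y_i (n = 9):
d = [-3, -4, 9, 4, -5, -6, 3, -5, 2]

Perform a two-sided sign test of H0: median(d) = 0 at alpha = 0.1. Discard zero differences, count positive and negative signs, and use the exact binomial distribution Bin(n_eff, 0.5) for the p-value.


Step 1: Discard zero differences. Original n = 9; n_eff = number of nonzero differences = 9.
Nonzero differences (with sign): -3, -4, +9, +4, -5, -6, +3, -5, +2
Step 2: Count signs: positive = 4, negative = 5.
Step 3: Under H0: P(positive) = 0.5, so the number of positives S ~ Bin(9, 0.5).
Step 4: Two-sided exact p-value = sum of Bin(9,0.5) probabilities at or below the observed probability = 1.000000.
Step 5: alpha = 0.1. fail to reject H0.

n_eff = 9, pos = 4, neg = 5, p = 1.000000, fail to reject H0.


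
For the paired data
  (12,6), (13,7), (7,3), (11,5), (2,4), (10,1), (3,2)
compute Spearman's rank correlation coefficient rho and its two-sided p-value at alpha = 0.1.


Step 1: Rank x and y separately (midranks; no ties here).
rank(x): 12->6, 13->7, 7->3, 11->5, 2->1, 10->4, 3->2
rank(y): 6->6, 7->7, 3->3, 5->5, 4->4, 1->1, 2->2
Step 2: d_i = R_x(i) - R_y(i); compute d_i^2.
  (6-6)^2=0, (7-7)^2=0, (3-3)^2=0, (5-5)^2=0, (1-4)^2=9, (4-1)^2=9, (2-2)^2=0
sum(d^2) = 18.
Step 3: rho = 1 - 6*18 / (7*(7^2 - 1)) = 1 - 108/336 = 0.678571.
Step 4: Under H0, t = rho * sqrt((n-2)/(1-rho^2)) = 2.0657 ~ t(5).
Step 5: Two-sided p-value from the t-distribution with 5 df = 0.093750.
Step 6: alpha = 0.1. reject H0.

rho = 0.6786, p = 0.093750, reject H0 at alpha = 0.1.


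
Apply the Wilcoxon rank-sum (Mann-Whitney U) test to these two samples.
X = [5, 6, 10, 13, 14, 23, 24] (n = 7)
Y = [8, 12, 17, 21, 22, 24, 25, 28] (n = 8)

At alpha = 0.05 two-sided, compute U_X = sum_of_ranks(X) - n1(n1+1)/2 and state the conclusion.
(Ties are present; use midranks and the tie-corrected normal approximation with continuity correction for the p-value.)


Step 1: Combine and sort all 15 observations; assign midranks.
sorted (value, group): (5,X), (6,X), (8,Y), (10,X), (12,Y), (13,X), (14,X), (17,Y), (21,Y), (22,Y), (23,X), (24,X), (24,Y), (25,Y), (28,Y)
ranks: 5->1, 6->2, 8->3, 10->4, 12->5, 13->6, 14->7, 17->8, 21->9, 22->10, 23->11, 24->12.5, 24->12.5, 25->14, 28->15
Step 2: Rank sum for X: R1 = 1 + 2 + 4 + 6 + 7 + 11 + 12.5 = 43.5.
Step 3: U_X = R1 - n1(n1+1)/2 = 43.5 - 7*8/2 = 43.5 - 28 = 15.5.
       U_Y = n1*n2 - U_X = 56 - 15.5 = 40.5.
Step 4: Ties are present, so use the tie-corrected normal approximation (with continuity correction) for the p-value.
Step 5: p-value = 0.164537; compare to alpha = 0.05. fail to reject H0.

U_X = 15.5, p = 0.164537, fail to reject H0 at alpha = 0.05.


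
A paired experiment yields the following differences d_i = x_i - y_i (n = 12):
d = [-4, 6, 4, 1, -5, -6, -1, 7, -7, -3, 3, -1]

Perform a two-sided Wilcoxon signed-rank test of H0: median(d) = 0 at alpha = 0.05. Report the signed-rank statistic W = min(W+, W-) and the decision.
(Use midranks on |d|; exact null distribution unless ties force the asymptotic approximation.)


Step 1: Drop any zero differences (none here) and take |d_i|.
|d| = [4, 6, 4, 1, 5, 6, 1, 7, 7, 3, 3, 1]
Step 2: Midrank |d_i| (ties get averaged ranks).
ranks: |4|->6.5, |6|->9.5, |4|->6.5, |1|->2, |5|->8, |6|->9.5, |1|->2, |7|->11.5, |7|->11.5, |3|->4.5, |3|->4.5, |1|->2
Step 3: Attach original signs; sum ranks with positive sign and with negative sign.
W+ = 9.5 + 6.5 + 2 + 11.5 + 4.5 = 34
W- = 6.5 + 8 + 9.5 + 2 + 11.5 + 4.5 + 2 = 44
(Check: W+ + W- = 78 should equal n(n+1)/2 = 78.)
Step 4: Test statistic W = min(W+, W-) = 34.
Step 5: Ties in |d|, so use the tie-corrected normal approximation.
        E[W] = n(n+1)/4 = 12*13/4 = 39.
        Tie groups: |d|=1 (t=3), |d|=3 (t=2), |d|=4 (t=2), |d|=6 (t=2), |d|=7 (t=2); sum(t^3 - t) = 48.
        Var[W] = n(n+1)(2n+1)/24 - sum(t^3-t)/48 = 3900/24 - 48/48 = 161.5.
        z = (W - E[W]) / sqrt(Var[W]) = (34 - 39) / 12.7083 = -0.3934.
        Two-sided p = 2*Phi(z) = 0.693991.
Step 6: alpha = 0.05. fail to reject H0.

W+ = 34, W- = 44, W = min = 34, p = 0.693991, fail to reject H0.


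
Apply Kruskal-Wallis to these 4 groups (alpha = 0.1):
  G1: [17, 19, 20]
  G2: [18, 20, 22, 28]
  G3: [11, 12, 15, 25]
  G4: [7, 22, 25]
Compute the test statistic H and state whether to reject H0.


Step 1: Combine all N = 14 observations and assign midranks.
sorted (value, group, rank): (7,G4,1), (11,G3,2), (12,G3,3), (15,G3,4), (17,G1,5), (18,G2,6), (19,G1,7), (20,G1,8.5), (20,G2,8.5), (22,G2,10.5), (22,G4,10.5), (25,G3,12.5), (25,G4,12.5), (28,G2,14)
Step 2: Sum ranks within each group.
R_1 = 20.5 (n_1 = 3)
R_2 = 39 (n_2 = 4)
R_3 = 21.5 (n_3 = 4)
R_4 = 24 (n_4 = 3)
Step 3: H = 12/(N(N+1)) * sum(R_i^2/n_i) - 3(N+1)
     = 12/(14*15) * (20.5^2/3 + 39^2/4 + 21.5^2/4 + 24^2/3) - 3*15
     = 0.057143 * 827.896 - 45
     = 2.308333.
Step 4: Ties present; correction factor C = 1 - 18/(14^3 - 14) = 0.993407. Corrected H = 2.308333 / 0.993407 = 2.323654.
Step 5: Under H0, H ~ chi^2(3); p-value = 0.508005.
Step 6: alpha = 0.1. fail to reject H0.

H = 2.3237, df = 3, p = 0.508005, fail to reject H0.


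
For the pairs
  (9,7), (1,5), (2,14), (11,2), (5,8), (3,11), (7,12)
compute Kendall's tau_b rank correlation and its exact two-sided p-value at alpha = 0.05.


Step 1: Enumerate the 21 unordered pairs (i,j) with i<j and classify each by sign(x_j-x_i) * sign(y_j-y_i).
  (1,2):dx=-8,dy=-2->C; (1,3):dx=-7,dy=+7->D; (1,4):dx=+2,dy=-5->D; (1,5):dx=-4,dy=+1->D
  (1,6):dx=-6,dy=+4->D; (1,7):dx=-2,dy=+5->D; (2,3):dx=+1,dy=+9->C; (2,4):dx=+10,dy=-3->D
  (2,5):dx=+4,dy=+3->C; (2,6):dx=+2,dy=+6->C; (2,7):dx=+6,dy=+7->C; (3,4):dx=+9,dy=-12->D
  (3,5):dx=+3,dy=-6->D; (3,6):dx=+1,dy=-3->D; (3,7):dx=+5,dy=-2->D; (4,5):dx=-6,dy=+6->D
  (4,6):dx=-8,dy=+9->D; (4,7):dx=-4,dy=+10->D; (5,6):dx=-2,dy=+3->D; (5,7):dx=+2,dy=+4->C
  (6,7):dx=+4,dy=+1->C
Step 2: C = 7, D = 14, total pairs = 21.
Step 3: tau = (C - D)/(n(n-1)/2) = (7 - 14)/21 = -0.333333.
Step 4: Exact two-sided p-value (enumerate n! = 5040 permutations of y under H0): p = 0.381349.
Step 5: alpha = 0.05. fail to reject H0.

tau_b = -0.3333 (C=7, D=14), p = 0.381349, fail to reject H0.


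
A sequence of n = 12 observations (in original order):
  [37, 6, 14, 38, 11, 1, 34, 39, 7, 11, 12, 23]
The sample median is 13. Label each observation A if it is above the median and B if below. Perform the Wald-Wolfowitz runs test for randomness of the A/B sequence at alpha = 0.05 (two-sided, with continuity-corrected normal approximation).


Step 1: Compute median = 13; label A = above, B = below.
Labels in order: ABAABBAABBBA  (n_A = 6, n_B = 6)
Step 2: Count runs R = 7.
Step 3: Under H0 (random ordering), E[R] = 2*n_A*n_B/(n_A+n_B) + 1 = 2*6*6/12 + 1 = 7.0000.
        Var[R] = 2*n_A*n_B*(2*n_A*n_B - n_A - n_B) / ((n_A+n_B)^2 * (n_A+n_B-1)) = 4320/1584 = 2.7273.
        SD[R] = 1.6514.
Step 4: R = E[R], so z = 0 with no continuity correction.
Step 5: Two-sided p-value via normal approximation = 2*(1 - Phi(|z|)) = 1.000000.
Step 6: alpha = 0.05. fail to reject H0.

R = 7, z = 0.0000, p = 1.000000, fail to reject H0.


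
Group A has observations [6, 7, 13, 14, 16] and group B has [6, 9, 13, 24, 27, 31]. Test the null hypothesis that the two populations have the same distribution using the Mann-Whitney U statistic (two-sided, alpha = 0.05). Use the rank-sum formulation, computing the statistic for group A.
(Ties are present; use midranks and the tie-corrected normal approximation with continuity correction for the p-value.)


Step 1: Combine and sort all 11 observations; assign midranks.
sorted (value, group): (6,X), (6,Y), (7,X), (9,Y), (13,X), (13,Y), (14,X), (16,X), (24,Y), (27,Y), (31,Y)
ranks: 6->1.5, 6->1.5, 7->3, 9->4, 13->5.5, 13->5.5, 14->7, 16->8, 24->9, 27->10, 31->11
Step 2: Rank sum for X: R1 = 1.5 + 3 + 5.5 + 7 + 8 = 25.
Step 3: U_X = R1 - n1(n1+1)/2 = 25 - 5*6/2 = 25 - 15 = 10.
       U_Y = n1*n2 - U_X = 30 - 10 = 20.
Step 4: Ties are present, so use the tie-corrected normal approximation (with continuity correction) for the p-value.
Step 5: p-value = 0.409176; compare to alpha = 0.05. fail to reject H0.

U_X = 10, p = 0.409176, fail to reject H0 at alpha = 0.05.


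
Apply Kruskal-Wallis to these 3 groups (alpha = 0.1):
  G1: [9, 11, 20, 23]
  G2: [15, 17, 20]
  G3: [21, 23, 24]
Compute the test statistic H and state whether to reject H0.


Step 1: Combine all N = 10 observations and assign midranks.
sorted (value, group, rank): (9,G1,1), (11,G1,2), (15,G2,3), (17,G2,4), (20,G1,5.5), (20,G2,5.5), (21,G3,7), (23,G1,8.5), (23,G3,8.5), (24,G3,10)
Step 2: Sum ranks within each group.
R_1 = 17 (n_1 = 4)
R_2 = 12.5 (n_2 = 3)
R_3 = 25.5 (n_3 = 3)
Step 3: H = 12/(N(N+1)) * sum(R_i^2/n_i) - 3(N+1)
     = 12/(10*11) * (17^2/4 + 12.5^2/3 + 25.5^2/3) - 3*11
     = 0.109091 * 341.083 - 33
     = 4.209091.
Step 4: Ties present; correction factor C = 1 - 12/(10^3 - 10) = 0.987879. Corrected H = 4.209091 / 0.987879 = 4.260736.
Step 5: Under H0, H ~ chi^2(2); p-value = 0.118794.
Step 6: alpha = 0.1. fail to reject H0.

H = 4.2607, df = 2, p = 0.118794, fail to reject H0.


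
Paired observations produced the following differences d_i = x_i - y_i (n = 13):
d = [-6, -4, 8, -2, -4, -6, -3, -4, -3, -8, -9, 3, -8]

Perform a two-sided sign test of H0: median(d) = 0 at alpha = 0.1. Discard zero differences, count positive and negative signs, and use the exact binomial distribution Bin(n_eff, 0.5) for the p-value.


Step 1: Discard zero differences. Original n = 13; n_eff = number of nonzero differences = 13.
Nonzero differences (with sign): -6, -4, +8, -2, -4, -6, -3, -4, -3, -8, -9, +3, -8
Step 2: Count signs: positive = 2, negative = 11.
Step 3: Under H0: P(positive) = 0.5, so the number of positives S ~ Bin(13, 0.5).
Step 4: Two-sided exact p-value = sum of Bin(13,0.5) probabilities at or below the observed probability = 0.022461.
Step 5: alpha = 0.1. reject H0.

n_eff = 13, pos = 2, neg = 11, p = 0.022461, reject H0.


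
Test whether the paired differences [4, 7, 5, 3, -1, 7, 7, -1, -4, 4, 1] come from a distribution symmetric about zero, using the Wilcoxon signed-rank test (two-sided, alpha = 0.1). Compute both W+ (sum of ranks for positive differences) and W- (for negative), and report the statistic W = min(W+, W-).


Step 1: Drop any zero differences (none here) and take |d_i|.
|d| = [4, 7, 5, 3, 1, 7, 7, 1, 4, 4, 1]
Step 2: Midrank |d_i| (ties get averaged ranks).
ranks: |4|->6, |7|->10, |5|->8, |3|->4, |1|->2, |7|->10, |7|->10, |1|->2, |4|->6, |4|->6, |1|->2
Step 3: Attach original signs; sum ranks with positive sign and with negative sign.
W+ = 6 + 10 + 8 + 4 + 10 + 10 + 6 + 2 = 56
W- = 2 + 2 + 6 = 10
(Check: W+ + W- = 66 should equal n(n+1)/2 = 66.)
Step 4: Test statistic W = min(W+, W-) = 10.
Step 5: Ties in |d|, so use the tie-corrected normal approximation.
        E[W] = n(n+1)/4 = 11*12/4 = 33.
        Tie groups: |d|=1 (t=3), |d|=4 (t=3), |d|=7 (t=3); sum(t^3 - t) = 72.
        Var[W] = n(n+1)(2n+1)/24 - sum(t^3-t)/48 = 3036/24 - 72/48 = 125.
        z = (W - E[W]) / sqrt(Var[W]) = (10 - 33) / 11.1803 = -2.0572.
        Two-sided p = 2*Phi(z) = 0.039669.
Step 6: alpha = 0.1. reject H0.

W+ = 56, W- = 10, W = min = 10, p = 0.039669, reject H0.


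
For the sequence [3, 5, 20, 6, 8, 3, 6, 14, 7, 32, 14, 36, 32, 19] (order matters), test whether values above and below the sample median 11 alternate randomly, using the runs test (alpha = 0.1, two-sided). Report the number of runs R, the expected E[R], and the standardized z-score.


Step 1: Compute median = 11; label A = above, B = below.
Labels in order: BBABBBBABAAAAA  (n_A = 7, n_B = 7)
Step 2: Count runs R = 6.
Step 3: Under H0 (random ordering), E[R] = 2*n_A*n_B/(n_A+n_B) + 1 = 2*7*7/14 + 1 = 8.0000.
        Var[R] = 2*n_A*n_B*(2*n_A*n_B - n_A - n_B) / ((n_A+n_B)^2 * (n_A+n_B-1)) = 8232/2548 = 3.2308.
        SD[R] = 1.7974.
Step 4: Continuity-corrected z = (R + 0.5 - E[R]) / SD[R] = (6 + 0.5 - 8.0000) / 1.7974 = -0.8345.
Step 5: Two-sided p-value via normal approximation = 2*(1 - Phi(|z|)) = 0.403986.
Step 6: alpha = 0.1. fail to reject H0.

R = 6, z = -0.8345, p = 0.403986, fail to reject H0.


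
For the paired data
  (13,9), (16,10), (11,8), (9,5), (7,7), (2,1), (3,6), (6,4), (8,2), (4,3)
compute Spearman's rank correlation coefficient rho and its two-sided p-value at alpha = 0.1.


Step 1: Rank x and y separately (midranks; no ties here).
rank(x): 13->9, 16->10, 11->8, 9->7, 7->5, 2->1, 3->2, 6->4, 8->6, 4->3
rank(y): 9->9, 10->10, 8->8, 5->5, 7->7, 1->1, 6->6, 4->4, 2->2, 3->3
Step 2: d_i = R_x(i) - R_y(i); compute d_i^2.
  (9-9)^2=0, (10-10)^2=0, (8-8)^2=0, (7-5)^2=4, (5-7)^2=4, (1-1)^2=0, (2-6)^2=16, (4-4)^2=0, (6-2)^2=16, (3-3)^2=0
sum(d^2) = 40.
Step 3: rho = 1 - 6*40 / (10*(10^2 - 1)) = 1 - 240/990 = 0.757576.
Step 4: Under H0, t = rho * sqrt((n-2)/(1-rho^2)) = 3.2827 ~ t(8).
Step 5: Two-sided p-value from the t-distribution with 8 df = 0.011143.
Step 6: alpha = 0.1. reject H0.

rho = 0.7576, p = 0.011143, reject H0 at alpha = 0.1.


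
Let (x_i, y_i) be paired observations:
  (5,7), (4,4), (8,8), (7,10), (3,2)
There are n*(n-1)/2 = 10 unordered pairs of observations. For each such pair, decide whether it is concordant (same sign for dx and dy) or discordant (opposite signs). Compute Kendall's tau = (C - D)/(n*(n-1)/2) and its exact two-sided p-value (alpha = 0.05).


Step 1: Enumerate the 10 unordered pairs (i,j) with i<j and classify each by sign(x_j-x_i) * sign(y_j-y_i).
  (1,2):dx=-1,dy=-3->C; (1,3):dx=+3,dy=+1->C; (1,4):dx=+2,dy=+3->C; (1,5):dx=-2,dy=-5->C
  (2,3):dx=+4,dy=+4->C; (2,4):dx=+3,dy=+6->C; (2,5):dx=-1,dy=-2->C; (3,4):dx=-1,dy=+2->D
  (3,5):dx=-5,dy=-6->C; (4,5):dx=-4,dy=-8->C
Step 2: C = 9, D = 1, total pairs = 10.
Step 3: tau = (C - D)/(n(n-1)/2) = (9 - 1)/10 = 0.800000.
Step 4: Exact two-sided p-value (enumerate n! = 120 permutations of y under H0): p = 0.083333.
Step 5: alpha = 0.05. fail to reject H0.

tau_b = 0.8000 (C=9, D=1), p = 0.083333, fail to reject H0.


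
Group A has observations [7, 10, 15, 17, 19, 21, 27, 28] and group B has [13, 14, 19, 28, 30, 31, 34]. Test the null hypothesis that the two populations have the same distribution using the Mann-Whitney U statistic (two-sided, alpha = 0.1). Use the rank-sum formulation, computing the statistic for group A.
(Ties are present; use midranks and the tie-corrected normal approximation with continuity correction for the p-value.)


Step 1: Combine and sort all 15 observations; assign midranks.
sorted (value, group): (7,X), (10,X), (13,Y), (14,Y), (15,X), (17,X), (19,X), (19,Y), (21,X), (27,X), (28,X), (28,Y), (30,Y), (31,Y), (34,Y)
ranks: 7->1, 10->2, 13->3, 14->4, 15->5, 17->6, 19->7.5, 19->7.5, 21->9, 27->10, 28->11.5, 28->11.5, 30->13, 31->14, 34->15
Step 2: Rank sum for X: R1 = 1 + 2 + 5 + 6 + 7.5 + 9 + 10 + 11.5 = 52.
Step 3: U_X = R1 - n1(n1+1)/2 = 52 - 8*9/2 = 52 - 36 = 16.
       U_Y = n1*n2 - U_X = 56 - 16 = 40.
Step 4: Ties are present, so use the tie-corrected normal approximation (with continuity correction) for the p-value.
Step 5: p-value = 0.182450; compare to alpha = 0.1. fail to reject H0.

U_X = 16, p = 0.182450, fail to reject H0 at alpha = 0.1.


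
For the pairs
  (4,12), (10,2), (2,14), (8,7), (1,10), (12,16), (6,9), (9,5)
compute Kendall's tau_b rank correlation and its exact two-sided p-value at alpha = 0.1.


Step 1: Enumerate the 28 unordered pairs (i,j) with i<j and classify each by sign(x_j-x_i) * sign(y_j-y_i).
  (1,2):dx=+6,dy=-10->D; (1,3):dx=-2,dy=+2->D; (1,4):dx=+4,dy=-5->D; (1,5):dx=-3,dy=-2->C
  (1,6):dx=+8,dy=+4->C; (1,7):dx=+2,dy=-3->D; (1,8):dx=+5,dy=-7->D; (2,3):dx=-8,dy=+12->D
  (2,4):dx=-2,dy=+5->D; (2,5):dx=-9,dy=+8->D; (2,6):dx=+2,dy=+14->C; (2,7):dx=-4,dy=+7->D
  (2,8):dx=-1,dy=+3->D; (3,4):dx=+6,dy=-7->D; (3,5):dx=-1,dy=-4->C; (3,6):dx=+10,dy=+2->C
  (3,7):dx=+4,dy=-5->D; (3,8):dx=+7,dy=-9->D; (4,5):dx=-7,dy=+3->D; (4,6):dx=+4,dy=+9->C
  (4,7):dx=-2,dy=+2->D; (4,8):dx=+1,dy=-2->D; (5,6):dx=+11,dy=+6->C; (5,7):dx=+5,dy=-1->D
  (5,8):dx=+8,dy=-5->D; (6,7):dx=-6,dy=-7->C; (6,8):dx=-3,dy=-11->C; (7,8):dx=+3,dy=-4->D
Step 2: C = 9, D = 19, total pairs = 28.
Step 3: tau = (C - D)/(n(n-1)/2) = (9 - 19)/28 = -0.357143.
Step 4: Exact two-sided p-value (enumerate n! = 40320 permutations of y under H0): p = 0.275099.
Step 5: alpha = 0.1. fail to reject H0.

tau_b = -0.3571 (C=9, D=19), p = 0.275099, fail to reject H0.


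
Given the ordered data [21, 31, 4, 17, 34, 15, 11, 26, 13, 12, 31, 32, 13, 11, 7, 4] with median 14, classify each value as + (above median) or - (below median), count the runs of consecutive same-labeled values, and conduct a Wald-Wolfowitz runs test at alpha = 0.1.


Step 1: Compute median = 14; label A = above, B = below.
Labels in order: AABAAABABBAABBBB  (n_A = 8, n_B = 8)
Step 2: Count runs R = 8.
Step 3: Under H0 (random ordering), E[R] = 2*n_A*n_B/(n_A+n_B) + 1 = 2*8*8/16 + 1 = 9.0000.
        Var[R] = 2*n_A*n_B*(2*n_A*n_B - n_A - n_B) / ((n_A+n_B)^2 * (n_A+n_B-1)) = 14336/3840 = 3.7333.
        SD[R] = 1.9322.
Step 4: Continuity-corrected z = (R + 0.5 - E[R]) / SD[R] = (8 + 0.5 - 9.0000) / 1.9322 = -0.2588.
Step 5: Two-sided p-value via normal approximation = 2*(1 - Phi(|z|)) = 0.795809.
Step 6: alpha = 0.1. fail to reject H0.

R = 8, z = -0.2588, p = 0.795809, fail to reject H0.


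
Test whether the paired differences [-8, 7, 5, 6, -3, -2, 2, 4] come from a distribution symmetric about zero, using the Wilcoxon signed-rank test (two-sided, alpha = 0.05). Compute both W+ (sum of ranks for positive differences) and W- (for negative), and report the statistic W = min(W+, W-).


Step 1: Drop any zero differences (none here) and take |d_i|.
|d| = [8, 7, 5, 6, 3, 2, 2, 4]
Step 2: Midrank |d_i| (ties get averaged ranks).
ranks: |8|->8, |7|->7, |5|->5, |6|->6, |3|->3, |2|->1.5, |2|->1.5, |4|->4
Step 3: Attach original signs; sum ranks with positive sign and with negative sign.
W+ = 7 + 5 + 6 + 1.5 + 4 = 23.5
W- = 8 + 3 + 1.5 = 12.5
(Check: W+ + W- = 36 should equal n(n+1)/2 = 36.)
Step 4: Test statistic W = min(W+, W-) = 12.5.
Step 5: Ties in |d|, so use the tie-corrected normal approximation.
        E[W] = n(n+1)/4 = 8*9/4 = 18.
        Tie groups: |d|=2 (t=2); sum(t^3 - t) = 6.
        Var[W] = n(n+1)(2n+1)/24 - sum(t^3-t)/48 = 1224/24 - 6/48 = 50.875.
        z = (W - E[W]) / sqrt(Var[W]) = (12.5 - 18) / 7.1327 = -0.7711.
        Two-sided p = 2*Phi(z) = 0.440648.
Step 6: alpha = 0.05. fail to reject H0.

W+ = 23.5, W- = 12.5, W = min = 12.5, p = 0.440648, fail to reject H0.


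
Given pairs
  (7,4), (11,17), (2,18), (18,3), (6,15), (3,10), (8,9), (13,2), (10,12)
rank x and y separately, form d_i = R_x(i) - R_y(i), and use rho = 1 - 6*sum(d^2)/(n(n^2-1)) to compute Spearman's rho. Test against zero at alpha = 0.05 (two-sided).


Step 1: Rank x and y separately (midranks; no ties here).
rank(x): 7->4, 11->7, 2->1, 18->9, 6->3, 3->2, 8->5, 13->8, 10->6
rank(y): 4->3, 17->8, 18->9, 3->2, 15->7, 10->5, 9->4, 2->1, 12->6
Step 2: d_i = R_x(i) - R_y(i); compute d_i^2.
  (4-3)^2=1, (7-8)^2=1, (1-9)^2=64, (9-2)^2=49, (3-7)^2=16, (2-5)^2=9, (5-4)^2=1, (8-1)^2=49, (6-6)^2=0
sum(d^2) = 190.
Step 3: rho = 1 - 6*190 / (9*(9^2 - 1)) = 1 - 1140/720 = -0.583333.
Step 4: Under H0, t = rho * sqrt((n-2)/(1-rho^2)) = -1.9001 ~ t(7).
Step 5: Two-sided p-value from the t-distribution with 7 df = 0.099186.
Step 6: alpha = 0.05. fail to reject H0.

rho = -0.5833, p = 0.099186, fail to reject H0 at alpha = 0.05.


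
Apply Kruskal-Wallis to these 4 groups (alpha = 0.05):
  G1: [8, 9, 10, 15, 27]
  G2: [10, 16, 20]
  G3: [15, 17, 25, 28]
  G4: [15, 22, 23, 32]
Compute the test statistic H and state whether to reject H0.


Step 1: Combine all N = 16 observations and assign midranks.
sorted (value, group, rank): (8,G1,1), (9,G1,2), (10,G1,3.5), (10,G2,3.5), (15,G1,6), (15,G3,6), (15,G4,6), (16,G2,8), (17,G3,9), (20,G2,10), (22,G4,11), (23,G4,12), (25,G3,13), (27,G1,14), (28,G3,15), (32,G4,16)
Step 2: Sum ranks within each group.
R_1 = 26.5 (n_1 = 5)
R_2 = 21.5 (n_2 = 3)
R_3 = 43 (n_3 = 4)
R_4 = 45 (n_4 = 4)
Step 3: H = 12/(N(N+1)) * sum(R_i^2/n_i) - 3(N+1)
     = 12/(16*17) * (26.5^2/5 + 21.5^2/3 + 43^2/4 + 45^2/4) - 3*17
     = 0.044118 * 1263.03 - 51
     = 4.722059.
Step 4: Ties present; correction factor C = 1 - 30/(16^3 - 16) = 0.992647. Corrected H = 4.722059 / 0.992647 = 4.757037.
Step 5: Under H0, H ~ chi^2(3); p-value = 0.190477.
Step 6: alpha = 0.05. fail to reject H0.

H = 4.7570, df = 3, p = 0.190477, fail to reject H0.


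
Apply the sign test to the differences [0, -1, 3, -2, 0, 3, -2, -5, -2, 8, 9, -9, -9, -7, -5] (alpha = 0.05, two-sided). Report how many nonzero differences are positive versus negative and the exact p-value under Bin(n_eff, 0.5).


Step 1: Discard zero differences. Original n = 15; n_eff = number of nonzero differences = 13.
Nonzero differences (with sign): -1, +3, -2, +3, -2, -5, -2, +8, +9, -9, -9, -7, -5
Step 2: Count signs: positive = 4, negative = 9.
Step 3: Under H0: P(positive) = 0.5, so the number of positives S ~ Bin(13, 0.5).
Step 4: Two-sided exact p-value = sum of Bin(13,0.5) probabilities at or below the observed probability = 0.266846.
Step 5: alpha = 0.05. fail to reject H0.

n_eff = 13, pos = 4, neg = 9, p = 0.266846, fail to reject H0.


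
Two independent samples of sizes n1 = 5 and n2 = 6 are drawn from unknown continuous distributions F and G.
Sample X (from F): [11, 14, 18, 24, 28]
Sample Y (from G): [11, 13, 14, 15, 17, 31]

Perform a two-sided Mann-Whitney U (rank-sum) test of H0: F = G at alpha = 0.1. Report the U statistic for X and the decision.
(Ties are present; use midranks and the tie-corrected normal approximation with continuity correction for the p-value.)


Step 1: Combine and sort all 11 observations; assign midranks.
sorted (value, group): (11,X), (11,Y), (13,Y), (14,X), (14,Y), (15,Y), (17,Y), (18,X), (24,X), (28,X), (31,Y)
ranks: 11->1.5, 11->1.5, 13->3, 14->4.5, 14->4.5, 15->6, 17->7, 18->8, 24->9, 28->10, 31->11
Step 2: Rank sum for X: R1 = 1.5 + 4.5 + 8 + 9 + 10 = 33.
Step 3: U_X = R1 - n1(n1+1)/2 = 33 - 5*6/2 = 33 - 15 = 18.
       U_Y = n1*n2 - U_X = 30 - 18 = 12.
Step 4: Ties are present, so use the tie-corrected normal approximation (with continuity correction) for the p-value.
Step 5: p-value = 0.646576; compare to alpha = 0.1. fail to reject H0.

U_X = 18, p = 0.646576, fail to reject H0 at alpha = 0.1.


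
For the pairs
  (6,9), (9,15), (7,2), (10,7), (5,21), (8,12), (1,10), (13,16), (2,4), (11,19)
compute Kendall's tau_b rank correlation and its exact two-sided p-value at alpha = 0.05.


Step 1: Enumerate the 45 unordered pairs (i,j) with i<j and classify each by sign(x_j-x_i) * sign(y_j-y_i).
  (1,2):dx=+3,dy=+6->C; (1,3):dx=+1,dy=-7->D; (1,4):dx=+4,dy=-2->D; (1,5):dx=-1,dy=+12->D
  (1,6):dx=+2,dy=+3->C; (1,7):dx=-5,dy=+1->D; (1,8):dx=+7,dy=+7->C; (1,9):dx=-4,dy=-5->C
  (1,10):dx=+5,dy=+10->C; (2,3):dx=-2,dy=-13->C; (2,4):dx=+1,dy=-8->D; (2,5):dx=-4,dy=+6->D
  (2,6):dx=-1,dy=-3->C; (2,7):dx=-8,dy=-5->C; (2,8):dx=+4,dy=+1->C; (2,9):dx=-7,dy=-11->C
  (2,10):dx=+2,dy=+4->C; (3,4):dx=+3,dy=+5->C; (3,5):dx=-2,dy=+19->D; (3,6):dx=+1,dy=+10->C
  (3,7):dx=-6,dy=+8->D; (3,8):dx=+6,dy=+14->C; (3,9):dx=-5,dy=+2->D; (3,10):dx=+4,dy=+17->C
  (4,5):dx=-5,dy=+14->D; (4,6):dx=-2,dy=+5->D; (4,7):dx=-9,dy=+3->D; (4,8):dx=+3,dy=+9->C
  (4,9):dx=-8,dy=-3->C; (4,10):dx=+1,dy=+12->C; (5,6):dx=+3,dy=-9->D; (5,7):dx=-4,dy=-11->C
  (5,8):dx=+8,dy=-5->D; (5,9):dx=-3,dy=-17->C; (5,10):dx=+6,dy=-2->D; (6,7):dx=-7,dy=-2->C
  (6,8):dx=+5,dy=+4->C; (6,9):dx=-6,dy=-8->C; (6,10):dx=+3,dy=+7->C; (7,8):dx=+12,dy=+6->C
  (7,9):dx=+1,dy=-6->D; (7,10):dx=+10,dy=+9->C; (8,9):dx=-11,dy=-12->C; (8,10):dx=-2,dy=+3->D
  (9,10):dx=+9,dy=+15->C
Step 2: C = 28, D = 17, total pairs = 45.
Step 3: tau = (C - D)/(n(n-1)/2) = (28 - 17)/45 = 0.244444.
Step 4: Exact two-sided p-value (enumerate n! = 3628800 permutations of y under H0): p = 0.380720.
Step 5: alpha = 0.05. fail to reject H0.

tau_b = 0.2444 (C=28, D=17), p = 0.380720, fail to reject H0.


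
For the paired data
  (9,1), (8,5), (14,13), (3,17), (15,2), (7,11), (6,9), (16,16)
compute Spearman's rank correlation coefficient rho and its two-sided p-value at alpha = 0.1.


Step 1: Rank x and y separately (midranks; no ties here).
rank(x): 9->5, 8->4, 14->6, 3->1, 15->7, 7->3, 6->2, 16->8
rank(y): 1->1, 5->3, 13->6, 17->8, 2->2, 11->5, 9->4, 16->7
Step 2: d_i = R_x(i) - R_y(i); compute d_i^2.
  (5-1)^2=16, (4-3)^2=1, (6-6)^2=0, (1-8)^2=49, (7-2)^2=25, (3-5)^2=4, (2-4)^2=4, (8-7)^2=1
sum(d^2) = 100.
Step 3: rho = 1 - 6*100 / (8*(8^2 - 1)) = 1 - 600/504 = -0.190476.
Step 4: Under H0, t = rho * sqrt((n-2)/(1-rho^2)) = -0.4753 ~ t(6).
Step 5: Two-sided p-value from the t-distribution with 6 df = 0.651401.
Step 6: alpha = 0.1. fail to reject H0.

rho = -0.1905, p = 0.651401, fail to reject H0 at alpha = 0.1.


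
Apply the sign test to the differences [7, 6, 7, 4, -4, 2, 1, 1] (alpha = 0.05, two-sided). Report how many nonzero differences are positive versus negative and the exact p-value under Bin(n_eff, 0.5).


Step 1: Discard zero differences. Original n = 8; n_eff = number of nonzero differences = 8.
Nonzero differences (with sign): +7, +6, +7, +4, -4, +2, +1, +1
Step 2: Count signs: positive = 7, negative = 1.
Step 3: Under H0: P(positive) = 0.5, so the number of positives S ~ Bin(8, 0.5).
Step 4: Two-sided exact p-value = sum of Bin(8,0.5) probabilities at or below the observed probability = 0.070312.
Step 5: alpha = 0.05. fail to reject H0.

n_eff = 8, pos = 7, neg = 1, p = 0.070312, fail to reject H0.


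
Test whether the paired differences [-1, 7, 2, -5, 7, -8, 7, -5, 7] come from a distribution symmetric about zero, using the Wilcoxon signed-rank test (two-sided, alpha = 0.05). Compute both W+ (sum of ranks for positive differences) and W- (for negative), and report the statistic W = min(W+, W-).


Step 1: Drop any zero differences (none here) and take |d_i|.
|d| = [1, 7, 2, 5, 7, 8, 7, 5, 7]
Step 2: Midrank |d_i| (ties get averaged ranks).
ranks: |1|->1, |7|->6.5, |2|->2, |5|->3.5, |7|->6.5, |8|->9, |7|->6.5, |5|->3.5, |7|->6.5
Step 3: Attach original signs; sum ranks with positive sign and with negative sign.
W+ = 6.5 + 2 + 6.5 + 6.5 + 6.5 = 28
W- = 1 + 3.5 + 9 + 3.5 = 17
(Check: W+ + W- = 45 should equal n(n+1)/2 = 45.)
Step 4: Test statistic W = min(W+, W-) = 17.
Step 5: Ties in |d|, so use the tie-corrected normal approximation.
        E[W] = n(n+1)/4 = 9*10/4 = 22.5.
        Tie groups: |d|=5 (t=2), |d|=7 (t=4); sum(t^3 - t) = 66.
        Var[W] = n(n+1)(2n+1)/24 - sum(t^3-t)/48 = 1710/24 - 66/48 = 69.875.
        z = (W - E[W]) / sqrt(Var[W]) = (17 - 22.5) / 8.3591 = -0.6580.
        Two-sided p = 2*Phi(z) = 0.510562.
Step 6: alpha = 0.05. fail to reject H0.

W+ = 28, W- = 17, W = min = 17, p = 0.510562, fail to reject H0.


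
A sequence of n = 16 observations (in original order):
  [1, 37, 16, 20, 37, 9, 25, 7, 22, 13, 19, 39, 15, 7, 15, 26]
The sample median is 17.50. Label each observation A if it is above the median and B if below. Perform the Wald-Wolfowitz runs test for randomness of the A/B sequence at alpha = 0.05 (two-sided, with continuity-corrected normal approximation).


Step 1: Compute median = 17.50; label A = above, B = below.
Labels in order: BABAABABABAABBBA  (n_A = 8, n_B = 8)
Step 2: Count runs R = 12.
Step 3: Under H0 (random ordering), E[R] = 2*n_A*n_B/(n_A+n_B) + 1 = 2*8*8/16 + 1 = 9.0000.
        Var[R] = 2*n_A*n_B*(2*n_A*n_B - n_A - n_B) / ((n_A+n_B)^2 * (n_A+n_B-1)) = 14336/3840 = 3.7333.
        SD[R] = 1.9322.
Step 4: Continuity-corrected z = (R - 0.5 - E[R]) / SD[R] = (12 - 0.5 - 9.0000) / 1.9322 = 1.2939.
Step 5: Two-sided p-value via normal approximation = 2*(1 - Phi(|z|)) = 0.195709.
Step 6: alpha = 0.05. fail to reject H0.

R = 12, z = 1.2939, p = 0.195709, fail to reject H0.


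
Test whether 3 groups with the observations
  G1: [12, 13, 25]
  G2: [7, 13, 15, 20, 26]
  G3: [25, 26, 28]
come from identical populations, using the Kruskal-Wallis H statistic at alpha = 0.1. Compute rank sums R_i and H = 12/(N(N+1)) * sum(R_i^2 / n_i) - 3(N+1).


Step 1: Combine all N = 11 observations and assign midranks.
sorted (value, group, rank): (7,G2,1), (12,G1,2), (13,G1,3.5), (13,G2,3.5), (15,G2,5), (20,G2,6), (25,G1,7.5), (25,G3,7.5), (26,G2,9.5), (26,G3,9.5), (28,G3,11)
Step 2: Sum ranks within each group.
R_1 = 13 (n_1 = 3)
R_2 = 25 (n_2 = 5)
R_3 = 28 (n_3 = 3)
Step 3: H = 12/(N(N+1)) * sum(R_i^2/n_i) - 3(N+1)
     = 12/(11*12) * (13^2/3 + 25^2/5 + 28^2/3) - 3*12
     = 0.090909 * 442.667 - 36
     = 4.242424.
Step 4: Ties present; correction factor C = 1 - 18/(11^3 - 11) = 0.986364. Corrected H = 4.242424 / 0.986364 = 4.301075.
Step 5: Under H0, H ~ chi^2(2); p-value = 0.116422.
Step 6: alpha = 0.1. fail to reject H0.

H = 4.3011, df = 2, p = 0.116422, fail to reject H0.


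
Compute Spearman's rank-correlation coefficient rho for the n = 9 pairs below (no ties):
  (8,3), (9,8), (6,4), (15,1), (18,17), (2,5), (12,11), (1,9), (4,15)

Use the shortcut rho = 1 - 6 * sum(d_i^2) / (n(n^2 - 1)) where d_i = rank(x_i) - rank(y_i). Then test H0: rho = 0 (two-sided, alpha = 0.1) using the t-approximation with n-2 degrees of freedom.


Step 1: Rank x and y separately (midranks; no ties here).
rank(x): 8->5, 9->6, 6->4, 15->8, 18->9, 2->2, 12->7, 1->1, 4->3
rank(y): 3->2, 8->5, 4->3, 1->1, 17->9, 5->4, 11->7, 9->6, 15->8
Step 2: d_i = R_x(i) - R_y(i); compute d_i^2.
  (5-2)^2=9, (6-5)^2=1, (4-3)^2=1, (8-1)^2=49, (9-9)^2=0, (2-4)^2=4, (7-7)^2=0, (1-6)^2=25, (3-8)^2=25
sum(d^2) = 114.
Step 3: rho = 1 - 6*114 / (9*(9^2 - 1)) = 1 - 684/720 = 0.050000.
Step 4: Under H0, t = rho * sqrt((n-2)/(1-rho^2)) = 0.1325 ~ t(7).
Step 5: Two-sided p-value from the t-distribution with 7 df = 0.898353.
Step 6: alpha = 0.1. fail to reject H0.

rho = 0.0500, p = 0.898353, fail to reject H0 at alpha = 0.1.


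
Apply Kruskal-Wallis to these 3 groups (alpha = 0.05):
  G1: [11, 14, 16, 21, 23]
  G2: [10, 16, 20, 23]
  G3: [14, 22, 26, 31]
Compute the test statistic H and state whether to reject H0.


Step 1: Combine all N = 13 observations and assign midranks.
sorted (value, group, rank): (10,G2,1), (11,G1,2), (14,G1,3.5), (14,G3,3.5), (16,G1,5.5), (16,G2,5.5), (20,G2,7), (21,G1,8), (22,G3,9), (23,G1,10.5), (23,G2,10.5), (26,G3,12), (31,G3,13)
Step 2: Sum ranks within each group.
R_1 = 29.5 (n_1 = 5)
R_2 = 24 (n_2 = 4)
R_3 = 37.5 (n_3 = 4)
Step 3: H = 12/(N(N+1)) * sum(R_i^2/n_i) - 3(N+1)
     = 12/(13*14) * (29.5^2/5 + 24^2/4 + 37.5^2/4) - 3*14
     = 0.065934 * 669.612 - 42
     = 2.150275.
Step 4: Ties present; correction factor C = 1 - 18/(13^3 - 13) = 0.991758. Corrected H = 2.150275 / 0.991758 = 2.168144.
Step 5: Under H0, H ~ chi^2(2); p-value = 0.338215.
Step 6: alpha = 0.05. fail to reject H0.

H = 2.1681, df = 2, p = 0.338215, fail to reject H0.


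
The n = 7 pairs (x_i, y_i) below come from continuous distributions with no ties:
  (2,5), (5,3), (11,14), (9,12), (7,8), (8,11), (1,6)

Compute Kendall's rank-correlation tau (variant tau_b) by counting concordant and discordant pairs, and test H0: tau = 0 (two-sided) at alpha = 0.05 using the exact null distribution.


Step 1: Enumerate the 21 unordered pairs (i,j) with i<j and classify each by sign(x_j-x_i) * sign(y_j-y_i).
  (1,2):dx=+3,dy=-2->D; (1,3):dx=+9,dy=+9->C; (1,4):dx=+7,dy=+7->C; (1,5):dx=+5,dy=+3->C
  (1,6):dx=+6,dy=+6->C; (1,7):dx=-1,dy=+1->D; (2,3):dx=+6,dy=+11->C; (2,4):dx=+4,dy=+9->C
  (2,5):dx=+2,dy=+5->C; (2,6):dx=+3,dy=+8->C; (2,7):dx=-4,dy=+3->D; (3,4):dx=-2,dy=-2->C
  (3,5):dx=-4,dy=-6->C; (3,6):dx=-3,dy=-3->C; (3,7):dx=-10,dy=-8->C; (4,5):dx=-2,dy=-4->C
  (4,6):dx=-1,dy=-1->C; (4,7):dx=-8,dy=-6->C; (5,6):dx=+1,dy=+3->C; (5,7):dx=-6,dy=-2->C
  (6,7):dx=-7,dy=-5->C
Step 2: C = 18, D = 3, total pairs = 21.
Step 3: tau = (C - D)/(n(n-1)/2) = (18 - 3)/21 = 0.714286.
Step 4: Exact two-sided p-value (enumerate n! = 5040 permutations of y under H0): p = 0.030159.
Step 5: alpha = 0.05. reject H0.

tau_b = 0.7143 (C=18, D=3), p = 0.030159, reject H0.


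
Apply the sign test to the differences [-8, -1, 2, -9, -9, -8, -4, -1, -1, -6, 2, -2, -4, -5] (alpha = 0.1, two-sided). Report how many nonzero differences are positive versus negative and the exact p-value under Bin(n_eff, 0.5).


Step 1: Discard zero differences. Original n = 14; n_eff = number of nonzero differences = 14.
Nonzero differences (with sign): -8, -1, +2, -9, -9, -8, -4, -1, -1, -6, +2, -2, -4, -5
Step 2: Count signs: positive = 2, negative = 12.
Step 3: Under H0: P(positive) = 0.5, so the number of positives S ~ Bin(14, 0.5).
Step 4: Two-sided exact p-value = sum of Bin(14,0.5) probabilities at or below the observed probability = 0.012939.
Step 5: alpha = 0.1. reject H0.

n_eff = 14, pos = 2, neg = 12, p = 0.012939, reject H0.


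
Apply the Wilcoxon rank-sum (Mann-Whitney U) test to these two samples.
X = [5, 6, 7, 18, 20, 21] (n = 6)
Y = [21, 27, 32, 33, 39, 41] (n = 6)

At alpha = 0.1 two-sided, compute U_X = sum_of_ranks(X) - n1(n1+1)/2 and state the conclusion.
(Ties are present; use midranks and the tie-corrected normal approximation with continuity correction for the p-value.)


Step 1: Combine and sort all 12 observations; assign midranks.
sorted (value, group): (5,X), (6,X), (7,X), (18,X), (20,X), (21,X), (21,Y), (27,Y), (32,Y), (33,Y), (39,Y), (41,Y)
ranks: 5->1, 6->2, 7->3, 18->4, 20->5, 21->6.5, 21->6.5, 27->8, 32->9, 33->10, 39->11, 41->12
Step 2: Rank sum for X: R1 = 1 + 2 + 3 + 4 + 5 + 6.5 = 21.5.
Step 3: U_X = R1 - n1(n1+1)/2 = 21.5 - 6*7/2 = 21.5 - 21 = 0.5.
       U_Y = n1*n2 - U_X = 36 - 0.5 = 35.5.
Step 4: Ties are present, so use the tie-corrected normal approximation (with continuity correction) for the p-value.
Step 5: p-value = 0.006392; compare to alpha = 0.1. reject H0.

U_X = 0.5, p = 0.006392, reject H0 at alpha = 0.1.


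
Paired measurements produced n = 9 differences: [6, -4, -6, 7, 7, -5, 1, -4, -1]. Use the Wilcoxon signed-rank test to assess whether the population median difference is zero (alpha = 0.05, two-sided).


Step 1: Drop any zero differences (none here) and take |d_i|.
|d| = [6, 4, 6, 7, 7, 5, 1, 4, 1]
Step 2: Midrank |d_i| (ties get averaged ranks).
ranks: |6|->6.5, |4|->3.5, |6|->6.5, |7|->8.5, |7|->8.5, |5|->5, |1|->1.5, |4|->3.5, |1|->1.5
Step 3: Attach original signs; sum ranks with positive sign and with negative sign.
W+ = 6.5 + 8.5 + 8.5 + 1.5 = 25
W- = 3.5 + 6.5 + 5 + 3.5 + 1.5 = 20
(Check: W+ + W- = 45 should equal n(n+1)/2 = 45.)
Step 4: Test statistic W = min(W+, W-) = 20.
Step 5: Ties in |d|, so use the tie-corrected normal approximation.
        E[W] = n(n+1)/4 = 9*10/4 = 22.5.
        Tie groups: |d|=1 (t=2), |d|=4 (t=2), |d|=6 (t=2), |d|=7 (t=2); sum(t^3 - t) = 24.
        Var[W] = n(n+1)(2n+1)/24 - sum(t^3-t)/48 = 1710/24 - 24/48 = 70.75.
        z = (W - E[W]) / sqrt(Var[W]) = (20 - 22.5) / 8.4113 = -0.2972.
        Two-sided p = 2*Phi(z) = 0.766299.
Step 6: alpha = 0.05. fail to reject H0.

W+ = 25, W- = 20, W = min = 20, p = 0.766299, fail to reject H0.


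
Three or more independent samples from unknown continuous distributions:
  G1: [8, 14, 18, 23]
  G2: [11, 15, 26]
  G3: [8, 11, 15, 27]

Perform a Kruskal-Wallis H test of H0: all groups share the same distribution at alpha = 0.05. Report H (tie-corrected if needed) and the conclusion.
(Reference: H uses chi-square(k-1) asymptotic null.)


Step 1: Combine all N = 11 observations and assign midranks.
sorted (value, group, rank): (8,G1,1.5), (8,G3,1.5), (11,G2,3.5), (11,G3,3.5), (14,G1,5), (15,G2,6.5), (15,G3,6.5), (18,G1,8), (23,G1,9), (26,G2,10), (27,G3,11)
Step 2: Sum ranks within each group.
R_1 = 23.5 (n_1 = 4)
R_2 = 20 (n_2 = 3)
R_3 = 22.5 (n_3 = 4)
Step 3: H = 12/(N(N+1)) * sum(R_i^2/n_i) - 3(N+1)
     = 12/(11*12) * (23.5^2/4 + 20^2/3 + 22.5^2/4) - 3*12
     = 0.090909 * 397.958 - 36
     = 0.178030.
Step 4: Ties present; correction factor C = 1 - 18/(11^3 - 11) = 0.986364. Corrected H = 0.178030 / 0.986364 = 0.180492.
Step 5: Under H0, H ~ chi^2(2); p-value = 0.913707.
Step 6: alpha = 0.05. fail to reject H0.

H = 0.1805, df = 2, p = 0.913707, fail to reject H0.


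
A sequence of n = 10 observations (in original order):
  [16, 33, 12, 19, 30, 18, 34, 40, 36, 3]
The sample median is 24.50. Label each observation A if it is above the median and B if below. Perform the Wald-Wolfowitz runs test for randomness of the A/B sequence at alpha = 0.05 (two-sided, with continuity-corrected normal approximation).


Step 1: Compute median = 24.50; label A = above, B = below.
Labels in order: BABBABAAAB  (n_A = 5, n_B = 5)
Step 2: Count runs R = 7.
Step 3: Under H0 (random ordering), E[R] = 2*n_A*n_B/(n_A+n_B) + 1 = 2*5*5/10 + 1 = 6.0000.
        Var[R] = 2*n_A*n_B*(2*n_A*n_B - n_A - n_B) / ((n_A+n_B)^2 * (n_A+n_B-1)) = 2000/900 = 2.2222.
        SD[R] = 1.4907.
Step 4: Continuity-corrected z = (R - 0.5 - E[R]) / SD[R] = (7 - 0.5 - 6.0000) / 1.4907 = 0.3354.
Step 5: Two-sided p-value via normal approximation = 2*(1 - Phi(|z|)) = 0.737316.
Step 6: alpha = 0.05. fail to reject H0.

R = 7, z = 0.3354, p = 0.737316, fail to reject H0.


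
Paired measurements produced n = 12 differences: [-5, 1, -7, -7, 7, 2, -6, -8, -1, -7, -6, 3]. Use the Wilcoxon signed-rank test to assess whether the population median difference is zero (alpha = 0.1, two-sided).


Step 1: Drop any zero differences (none here) and take |d_i|.
|d| = [5, 1, 7, 7, 7, 2, 6, 8, 1, 7, 6, 3]
Step 2: Midrank |d_i| (ties get averaged ranks).
ranks: |5|->5, |1|->1.5, |7|->9.5, |7|->9.5, |7|->9.5, |2|->3, |6|->6.5, |8|->12, |1|->1.5, |7|->9.5, |6|->6.5, |3|->4
Step 3: Attach original signs; sum ranks with positive sign and with negative sign.
W+ = 1.5 + 9.5 + 3 + 4 = 18
W- = 5 + 9.5 + 9.5 + 6.5 + 12 + 1.5 + 9.5 + 6.5 = 60
(Check: W+ + W- = 78 should equal n(n+1)/2 = 78.)
Step 4: Test statistic W = min(W+, W-) = 18.
Step 5: Ties in |d|, so use the tie-corrected normal approximation.
        E[W] = n(n+1)/4 = 12*13/4 = 39.
        Tie groups: |d|=1 (t=2), |d|=6 (t=2), |d|=7 (t=4); sum(t^3 - t) = 72.
        Var[W] = n(n+1)(2n+1)/24 - sum(t^3-t)/48 = 3900/24 - 72/48 = 161.
        z = (W - E[W]) / sqrt(Var[W]) = (18 - 39) / 12.6886 = -1.6550.
        Two-sided p = 2*Phi(z) = 0.097918.
Step 6: alpha = 0.1. reject H0.

W+ = 18, W- = 60, W = min = 18, p = 0.097918, reject H0.


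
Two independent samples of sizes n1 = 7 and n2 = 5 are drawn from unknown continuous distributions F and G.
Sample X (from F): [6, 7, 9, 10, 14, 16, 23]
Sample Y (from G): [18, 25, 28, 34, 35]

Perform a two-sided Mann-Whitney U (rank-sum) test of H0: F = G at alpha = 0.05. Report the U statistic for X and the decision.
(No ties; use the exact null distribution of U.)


Step 1: Combine and sort all 12 observations; assign midranks.
sorted (value, group): (6,X), (7,X), (9,X), (10,X), (14,X), (16,X), (18,Y), (23,X), (25,Y), (28,Y), (34,Y), (35,Y)
ranks: 6->1, 7->2, 9->3, 10->4, 14->5, 16->6, 18->7, 23->8, 25->9, 28->10, 34->11, 35->12
Step 2: Rank sum for X: R1 = 1 + 2 + 3 + 4 + 5 + 6 + 8 = 29.
Step 3: U_X = R1 - n1(n1+1)/2 = 29 - 7*8/2 = 29 - 28 = 1.
       U_Y = n1*n2 - U_X = 35 - 1 = 34.
Step 4: No ties, so the exact null distribution of U (based on enumerating the C(12,7) = 792 equally likely rank assignments) gives the two-sided p-value.
Step 5: p-value = 0.005051; compare to alpha = 0.05. reject H0.

U_X = 1, p = 0.005051, reject H0 at alpha = 0.05.


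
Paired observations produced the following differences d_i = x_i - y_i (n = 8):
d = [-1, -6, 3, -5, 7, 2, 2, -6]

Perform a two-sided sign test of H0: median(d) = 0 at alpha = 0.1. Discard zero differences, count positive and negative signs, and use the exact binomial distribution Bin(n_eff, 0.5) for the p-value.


Step 1: Discard zero differences. Original n = 8; n_eff = number of nonzero differences = 8.
Nonzero differences (with sign): -1, -6, +3, -5, +7, +2, +2, -6
Step 2: Count signs: positive = 4, negative = 4.
Step 3: Under H0: P(positive) = 0.5, so the number of positives S ~ Bin(8, 0.5).
Step 4: Two-sided exact p-value = sum of Bin(8,0.5) probabilities at or below the observed probability = 1.000000.
Step 5: alpha = 0.1. fail to reject H0.

n_eff = 8, pos = 4, neg = 4, p = 1.000000, fail to reject H0.


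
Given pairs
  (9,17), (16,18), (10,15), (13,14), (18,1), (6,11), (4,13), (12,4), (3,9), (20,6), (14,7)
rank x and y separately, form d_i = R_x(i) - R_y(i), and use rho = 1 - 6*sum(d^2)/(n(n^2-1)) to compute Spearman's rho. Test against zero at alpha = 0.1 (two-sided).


Step 1: Rank x and y separately (midranks; no ties here).
rank(x): 9->4, 16->9, 10->5, 13->7, 18->10, 6->3, 4->2, 12->6, 3->1, 20->11, 14->8
rank(y): 17->10, 18->11, 15->9, 14->8, 1->1, 11->6, 13->7, 4->2, 9->5, 6->3, 7->4
Step 2: d_i = R_x(i) - R_y(i); compute d_i^2.
  (4-10)^2=36, (9-11)^2=4, (5-9)^2=16, (7-8)^2=1, (10-1)^2=81, (3-6)^2=9, (2-7)^2=25, (6-2)^2=16, (1-5)^2=16, (11-3)^2=64, (8-4)^2=16
sum(d^2) = 284.
Step 3: rho = 1 - 6*284 / (11*(11^2 - 1)) = 1 - 1704/1320 = -0.290909.
Step 4: Under H0, t = rho * sqrt((n-2)/(1-rho^2)) = -0.9122 ~ t(9).
Step 5: Two-sided p-value from the t-distribution with 9 df = 0.385457.
Step 6: alpha = 0.1. fail to reject H0.

rho = -0.2909, p = 0.385457, fail to reject H0 at alpha = 0.1.
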